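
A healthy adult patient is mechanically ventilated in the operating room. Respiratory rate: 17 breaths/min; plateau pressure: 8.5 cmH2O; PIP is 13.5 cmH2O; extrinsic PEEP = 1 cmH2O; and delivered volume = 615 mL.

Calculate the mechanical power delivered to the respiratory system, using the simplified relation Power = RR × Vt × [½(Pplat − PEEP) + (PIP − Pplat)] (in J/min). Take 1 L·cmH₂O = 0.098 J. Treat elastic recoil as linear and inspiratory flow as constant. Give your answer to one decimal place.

9.0

Per-breath work = Vt × [½(Pplat−PEEP) + (PIP−Pplat)] = 0.615 × [0.5×7.5 + 5.0] = 0.615 × 8.75 = 5.381 L·cmH2O.
Power = 17 × 5.381 = 91.477 L·cmH2O/min.
× 0.098 J/(L·cmH2O) → 8.965 J/min.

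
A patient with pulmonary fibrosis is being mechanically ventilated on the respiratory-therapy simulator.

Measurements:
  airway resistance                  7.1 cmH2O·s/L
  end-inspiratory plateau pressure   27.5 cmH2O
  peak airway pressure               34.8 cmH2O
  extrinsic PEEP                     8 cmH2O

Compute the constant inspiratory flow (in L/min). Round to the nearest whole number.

flow = (PIP − Pplat) / Raw = (34.8 − 27.5) / 7.1 = 1.028 L/s × 60 = 61.68 L/min.

62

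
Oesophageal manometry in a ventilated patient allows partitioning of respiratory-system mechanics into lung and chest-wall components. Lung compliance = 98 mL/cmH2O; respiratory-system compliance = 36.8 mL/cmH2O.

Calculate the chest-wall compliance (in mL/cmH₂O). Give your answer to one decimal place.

58.9

1/Ccw = 1/Crs − 1/CL.
1/Ccw = 1/36.8 − 1/98 = 0.01697.
Ccw = 58.928 mL/cmH2O.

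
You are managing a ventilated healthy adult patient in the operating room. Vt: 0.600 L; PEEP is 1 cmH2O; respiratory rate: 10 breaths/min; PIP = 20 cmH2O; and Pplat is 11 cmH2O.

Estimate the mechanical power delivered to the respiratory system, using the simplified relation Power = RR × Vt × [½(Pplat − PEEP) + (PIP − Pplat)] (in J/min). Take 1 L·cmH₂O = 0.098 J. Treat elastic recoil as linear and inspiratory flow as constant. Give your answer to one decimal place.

8.2

Per-breath work = Vt × [½(Pplat−PEEP) + (PIP−Pplat)] = 0.600 × [0.5×10.0 + 9.0] = 0.600 × 14.0 = 8.4 L·cmH2O.
Power = 10 × 8.4 = 84.0 L·cmH2O/min.
× 0.098 J/(L·cmH2O) → 8.232 J/min.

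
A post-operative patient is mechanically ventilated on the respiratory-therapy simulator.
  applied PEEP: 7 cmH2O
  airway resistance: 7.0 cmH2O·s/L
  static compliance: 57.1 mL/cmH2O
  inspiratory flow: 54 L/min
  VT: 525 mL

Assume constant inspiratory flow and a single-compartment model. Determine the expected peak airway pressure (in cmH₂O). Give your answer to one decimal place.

22.5

Flow: 54 L/min ÷ 60 = 0.9 L/s.
Equation of motion (constant flow): PIP = Vt/C + R·V̇ + PEEP.
PIP = 525/57.1 + 7.0×0.9 + 7 = 9.194 + 6.3 + 7 = 22.494 cmH2O.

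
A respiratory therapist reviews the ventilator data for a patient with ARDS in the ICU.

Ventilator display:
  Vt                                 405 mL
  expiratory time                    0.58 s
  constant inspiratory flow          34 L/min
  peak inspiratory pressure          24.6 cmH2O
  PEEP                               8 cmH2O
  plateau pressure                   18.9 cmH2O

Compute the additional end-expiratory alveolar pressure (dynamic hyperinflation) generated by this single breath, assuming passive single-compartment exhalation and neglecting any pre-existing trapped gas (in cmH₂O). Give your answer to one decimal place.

2.3

Flow: 34 L/min ÷ 60 = 0.5667 L/s.
R = (PIP − Pplat)/V̇ = (24.6 − 18.9) / 0.5667 = 5.7/0.5667 = 10.058 cmH2O·s/L.
C = Vt/(Pplat − PEEP) = 405.0 / (18.9 − 8) = 405.0/10.9 = 37.156 mL/cmH2O.
τ = R × C = 10.058 × 0.03716 L/cmH2O = 0.3738 s.
Fraction remaining = e^(−Te/τ) = e^(−0.58/0.3738) = 0.2119; trapped volume = 405.0 × 0.2119 = 85.82 mL.
Additional alveolar pressure from trapping ≈ V_trapped / C = 85.82 / 37.156 = 2.31 cmH2O.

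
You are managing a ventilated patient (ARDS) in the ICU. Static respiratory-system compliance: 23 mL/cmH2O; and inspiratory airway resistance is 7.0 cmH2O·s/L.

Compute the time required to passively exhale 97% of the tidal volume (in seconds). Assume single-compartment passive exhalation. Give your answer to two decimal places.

τ = R × C = 7.0 × 23 mL/cmH2O = 7.0 × 0.023 L/cmH2O = 0.161 s.
Exhaled fraction f = 1 − e^(−t/τ) → t = −τ·ln(1 − f) = −0.161·ln(0.03) = 0.5646 s.

0.56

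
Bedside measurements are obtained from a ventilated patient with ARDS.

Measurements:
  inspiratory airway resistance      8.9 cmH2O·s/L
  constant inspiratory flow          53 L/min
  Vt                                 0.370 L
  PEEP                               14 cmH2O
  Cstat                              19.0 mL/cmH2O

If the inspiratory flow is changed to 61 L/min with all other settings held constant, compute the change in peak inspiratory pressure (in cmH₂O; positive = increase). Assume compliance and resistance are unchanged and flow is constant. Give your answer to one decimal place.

Flow: 53 L/min ÷ 60 = 0.8833 L/s.
New flow: 61 L/min ÷ 60 = 1.0167 L/s.
PIP = Vt/C + R·V̇ + PEEP (constant-flow equation of motion).
Only the resistive term changes: ΔPIP = R × ΔV̇ = 8.9 × (1.0167 − 0.8833) = 8.9 × 0.1334 = 1.187 cmH2O.

1.2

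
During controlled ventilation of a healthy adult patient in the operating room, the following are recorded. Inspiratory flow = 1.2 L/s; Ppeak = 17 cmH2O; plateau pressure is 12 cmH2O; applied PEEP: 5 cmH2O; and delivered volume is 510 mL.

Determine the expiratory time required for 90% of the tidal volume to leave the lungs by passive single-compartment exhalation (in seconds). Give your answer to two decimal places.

R = (PIP − Pplat)/V̇ = (17 − 12) / 1.2 = 5.0/1.2 = 4.167 cmH2O·s/L.
C = Vt/(Pplat − PEEP) = 510.0 / (12 − 5) = 510.0/7.0 = 72.857 mL/cmH2O.
τ = R × C = 4.167 × 0.07286 L/cmH2O = 0.3036 s.
t = −τ·ln(1 − 0.90) = −0.3036·ln(0.1) = 0.6991 s.

0.70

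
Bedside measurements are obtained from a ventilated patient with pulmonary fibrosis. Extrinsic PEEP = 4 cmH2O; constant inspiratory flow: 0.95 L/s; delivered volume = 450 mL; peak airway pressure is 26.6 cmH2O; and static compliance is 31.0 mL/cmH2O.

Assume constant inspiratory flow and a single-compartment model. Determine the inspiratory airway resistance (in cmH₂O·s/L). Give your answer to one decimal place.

Equation of motion (constant flow): PIP = Vt/C + R·V̇ + PEEP.
R·V̇ = PIP − Vt/C − PEEP = 26.6 − 450/31.0 − 4 = 26.6 − 14.516 − 4 = 8.084 cmH2O.
R = 8.084 / 0.95 = 8.509 cmH2O·s/L.

8.5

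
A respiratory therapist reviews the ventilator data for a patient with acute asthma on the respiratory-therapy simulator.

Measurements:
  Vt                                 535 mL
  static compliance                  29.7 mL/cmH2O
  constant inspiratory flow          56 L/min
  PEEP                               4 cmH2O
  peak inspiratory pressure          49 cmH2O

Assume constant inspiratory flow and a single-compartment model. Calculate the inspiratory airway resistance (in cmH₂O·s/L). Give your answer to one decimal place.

28.9

Flow: 56 L/min ÷ 60 = 0.9333 L/s.
Equation of motion (constant flow): PIP = Vt/C + R·V̇ + PEEP.
R·V̇ = PIP − Vt/C − PEEP = 49 − 535/29.7 − 4 = 49 − 18.013 − 4 = 26.987 cmH2O.
R = 26.987 / 0.9333 = 28.916 cmH2O·s/L.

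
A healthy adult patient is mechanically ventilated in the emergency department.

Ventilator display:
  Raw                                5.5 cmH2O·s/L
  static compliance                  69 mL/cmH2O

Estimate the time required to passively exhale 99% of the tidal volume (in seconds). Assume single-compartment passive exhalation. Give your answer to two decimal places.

τ = R × C = 5.5 × 69 mL/cmH2O = 5.5 × 0.069 L/cmH2O = 0.3795 s.
Exhaled fraction f = 1 − e^(−t/τ) → t = −τ·ln(1 − f) = −0.3795·ln(0.01) = 1.748 s.

1.75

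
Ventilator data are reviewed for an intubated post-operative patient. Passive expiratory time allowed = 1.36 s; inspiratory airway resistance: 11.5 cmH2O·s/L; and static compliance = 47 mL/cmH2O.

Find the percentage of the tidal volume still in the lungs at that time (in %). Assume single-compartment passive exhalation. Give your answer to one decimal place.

8.1

τ = R × C = 11.5 × 47 mL/cmH2O = 11.5 × 0.047 L/cmH2O = 0.5405 s.
Passive exhalation: V(t)/V₀ = e^(−t/τ) = e^(−1.36/0.5405) = 0.08077.
Fraction remaining = 0.08077 → 8.077%.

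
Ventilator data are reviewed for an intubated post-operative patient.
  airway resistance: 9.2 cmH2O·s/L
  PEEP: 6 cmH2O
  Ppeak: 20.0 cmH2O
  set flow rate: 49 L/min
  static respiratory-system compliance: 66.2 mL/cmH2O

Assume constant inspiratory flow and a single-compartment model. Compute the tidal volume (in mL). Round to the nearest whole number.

Flow: 49 L/min ÷ 60 = 0.8167 L/s.
Equation of motion (constant flow): PIP = Vt/C + R·V̇ + PEEP.
Vt/C = PIP − R·V̇ − PEEP = 20.0 − 7.514 − 6 = 6.486 cmH2O.
Vt = C × 6.486 = 66.2 × 6.486 = 429.37 mL.

429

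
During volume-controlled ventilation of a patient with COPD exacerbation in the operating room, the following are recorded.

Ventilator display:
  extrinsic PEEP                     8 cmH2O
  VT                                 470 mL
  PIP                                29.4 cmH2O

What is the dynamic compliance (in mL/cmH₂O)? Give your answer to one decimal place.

Dynamic compliance = Vt / (PIP − PEEP) = 470 / (29.4 − 8) = 470 / 21.4 = 21.963 mL/cmH2O.

22.0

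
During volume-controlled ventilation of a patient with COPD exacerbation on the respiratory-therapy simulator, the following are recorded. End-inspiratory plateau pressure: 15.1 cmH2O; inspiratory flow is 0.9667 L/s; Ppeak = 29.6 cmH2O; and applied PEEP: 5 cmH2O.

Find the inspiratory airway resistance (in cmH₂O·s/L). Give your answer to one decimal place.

Raw = (PIP − Pplat) / flow = (29.6 − 15.1) / 0.9667 = 14.5 / 0.9667 = 14.999 cmH2O·s/L.

15.0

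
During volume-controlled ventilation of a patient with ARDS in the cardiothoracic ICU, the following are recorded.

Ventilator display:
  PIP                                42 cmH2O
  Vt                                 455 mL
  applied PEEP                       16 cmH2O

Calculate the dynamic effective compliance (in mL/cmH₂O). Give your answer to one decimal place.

17.5

Dynamic compliance = Vt / (PIP − PEEP) = 455 / (42 − 16) = 455 / 26.0 = 17.5 mL/cmH2O.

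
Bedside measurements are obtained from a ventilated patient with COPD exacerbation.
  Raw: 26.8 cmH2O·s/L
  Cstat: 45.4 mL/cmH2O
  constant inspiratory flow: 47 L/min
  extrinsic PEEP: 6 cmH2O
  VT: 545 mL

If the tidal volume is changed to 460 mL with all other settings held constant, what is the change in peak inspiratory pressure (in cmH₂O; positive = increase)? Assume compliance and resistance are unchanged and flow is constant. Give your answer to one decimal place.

-1.9

PIP = Vt/C + R·V̇ + PEEP (constant-flow equation of motion).
Only the elastic term changes: ΔPIP = ΔVt / C = (460 − 545) / 45.4 = -1.872 cmH2O.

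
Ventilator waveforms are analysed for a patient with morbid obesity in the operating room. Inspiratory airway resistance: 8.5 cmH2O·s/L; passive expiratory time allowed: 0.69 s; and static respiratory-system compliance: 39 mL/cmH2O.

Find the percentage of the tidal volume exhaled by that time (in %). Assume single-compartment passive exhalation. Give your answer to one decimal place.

τ = R × C = 8.5 × 39 mL/cmH2O = 8.5 × 0.039 L/cmH2O = 0.3315 s.
Passive exhalation: V(t)/V₀ = e^(−t/τ) = e^(−0.69/0.3315) = 0.1247.
Fraction exhaled = 1 − 0.1247 = 0.8753 → 87.53%.

87.5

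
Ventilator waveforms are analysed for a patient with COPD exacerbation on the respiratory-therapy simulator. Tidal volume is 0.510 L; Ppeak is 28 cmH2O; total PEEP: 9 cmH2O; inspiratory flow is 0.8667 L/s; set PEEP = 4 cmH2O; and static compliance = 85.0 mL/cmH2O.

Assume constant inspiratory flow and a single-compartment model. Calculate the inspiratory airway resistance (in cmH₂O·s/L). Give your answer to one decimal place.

Total PEEP = 9 cmH2O (set 4 + intrinsic 5); this is the baseline alveolar pressure.
Equation of motion (constant flow): PIP = Vt/C + R·V̇ + PEEP.
R·V̇ = PIP − Vt/C − PEEP = 28 − 510/85.0 − 9 = 28 − 6.0 − 9 = 13.0 cmH2O.
R = 13.0 / 0.8667 = 14.999 cmH2O·s/L.

15.0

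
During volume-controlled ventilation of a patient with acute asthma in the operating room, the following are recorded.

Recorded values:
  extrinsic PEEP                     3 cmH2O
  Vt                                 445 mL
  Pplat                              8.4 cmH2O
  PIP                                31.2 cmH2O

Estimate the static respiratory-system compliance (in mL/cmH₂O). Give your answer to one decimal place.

Cstat = Vt / (Pplat − PEEP) = 445 / (8.4 − 3) = 445 / 5.4 = 82.407 mL/cmH2O.

82.4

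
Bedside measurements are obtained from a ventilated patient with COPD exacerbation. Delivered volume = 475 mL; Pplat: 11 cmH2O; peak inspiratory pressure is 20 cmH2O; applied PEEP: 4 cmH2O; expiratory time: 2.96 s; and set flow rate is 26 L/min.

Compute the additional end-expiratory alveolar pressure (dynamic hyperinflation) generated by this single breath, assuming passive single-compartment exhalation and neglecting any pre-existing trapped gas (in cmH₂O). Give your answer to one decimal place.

0.9

Flow: 26 L/min ÷ 60 = 0.4333 L/s.
R = (PIP − Pplat)/V̇ = (20 − 11) / 0.4333 = 9.0/0.4333 = 20.771 cmH2O·s/L.
C = Vt/(Pplat − PEEP) = 475.0 / (11 − 4) = 475.0/7.0 = 67.857 mL/cmH2O.
τ = R × C = 20.771 × 0.06786 L/cmH2O = 1.41 s.
Fraction remaining = e^(−Te/τ) = e^(−2.96/1.41) = 0.1225; trapped volume = 475.0 × 0.1225 = 58.188 mL.
Additional alveolar pressure from trapping ≈ V_trapped / C = 58.188 / 67.857 = 0.8575 cmH2O.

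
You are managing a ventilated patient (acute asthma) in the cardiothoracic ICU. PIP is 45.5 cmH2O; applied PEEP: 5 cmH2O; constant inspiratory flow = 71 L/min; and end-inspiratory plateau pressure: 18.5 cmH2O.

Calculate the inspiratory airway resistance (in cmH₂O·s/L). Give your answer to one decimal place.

22.8

Flow: 71 L/min ÷ 60 = 1.1833 L/s.
Raw = (PIP − Pplat) / flow = (45.5 − 18.5) / 1.1833 = 27.0 / 1.1833 = 22.818 cmH2O·s/L.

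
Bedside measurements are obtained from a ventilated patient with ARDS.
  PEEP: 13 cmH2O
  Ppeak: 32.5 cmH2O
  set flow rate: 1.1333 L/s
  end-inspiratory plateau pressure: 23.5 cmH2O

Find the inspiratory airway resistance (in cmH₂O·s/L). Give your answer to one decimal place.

Raw = (PIP − Pplat) / flow = (32.5 − 23.5) / 1.1333 = 9.0 / 1.1333 = 7.941 cmH2O·s/L.

7.9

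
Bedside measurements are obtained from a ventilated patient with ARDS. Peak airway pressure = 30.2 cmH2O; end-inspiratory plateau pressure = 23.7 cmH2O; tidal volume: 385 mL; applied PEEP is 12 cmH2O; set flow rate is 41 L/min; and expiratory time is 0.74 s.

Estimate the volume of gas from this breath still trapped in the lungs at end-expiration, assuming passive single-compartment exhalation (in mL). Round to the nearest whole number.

36

Flow: 41 L/min ÷ 60 = 0.6833 L/s.
R = (PIP − Pplat)/V̇ = (30.2 − 23.7) / 0.6833 = 6.5/0.6833 = 9.513 cmH2O·s/L.
C = Vt/(Pplat − PEEP) = 385.0 / (23.7 − 12) = 385.0/11.7 = 32.906 mL/cmH2O.
τ = R × C = 9.513 × 0.03291 L/cmH2O = 0.3131 s.
Fraction remaining = e^(−Te/τ) = e^(−0.74/0.3131) = 0.09409.
Trapped volume = 385.0 × 0.09409 = 36.225 mL.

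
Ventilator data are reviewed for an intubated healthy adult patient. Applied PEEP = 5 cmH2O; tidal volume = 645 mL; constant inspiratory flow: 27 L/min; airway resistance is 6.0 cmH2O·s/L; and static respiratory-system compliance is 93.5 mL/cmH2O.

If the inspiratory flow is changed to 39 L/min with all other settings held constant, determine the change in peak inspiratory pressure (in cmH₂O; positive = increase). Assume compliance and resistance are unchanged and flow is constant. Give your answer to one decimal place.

Flow: 27 L/min ÷ 60 = 0.45 L/s.
New flow: 39 L/min ÷ 60 = 0.65 L/s.
PIP = Vt/C + R·V̇ + PEEP (constant-flow equation of motion).
Only the resistive term changes: ΔPIP = R × ΔV̇ = 6.0 × (0.65 − 0.45) = 6.0 × 0.2 = 1.2 cmH2O.

1.2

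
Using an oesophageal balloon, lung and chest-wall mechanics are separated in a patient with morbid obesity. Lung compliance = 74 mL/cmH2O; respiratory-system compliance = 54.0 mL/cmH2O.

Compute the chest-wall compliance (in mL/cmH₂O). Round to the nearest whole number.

200

1/Ccw = 1/Crs − 1/CL.
1/Ccw = 1/54.0 − 1/74 = 0.005005.
Ccw = 199.8 mL/cmH2O.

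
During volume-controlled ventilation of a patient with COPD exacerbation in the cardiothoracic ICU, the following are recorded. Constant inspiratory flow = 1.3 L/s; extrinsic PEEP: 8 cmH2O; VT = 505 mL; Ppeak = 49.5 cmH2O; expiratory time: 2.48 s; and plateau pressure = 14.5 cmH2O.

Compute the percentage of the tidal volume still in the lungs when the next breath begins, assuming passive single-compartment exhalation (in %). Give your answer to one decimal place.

30.6

R = (PIP − Pplat)/V̇ = (49.5 − 14.5) / 1.3 = 35.0/1.3 = 26.923 cmH2O·s/L.
C = Vt/(Pplat − PEEP) = 505.0 / (14.5 − 8) = 505.0/6.5 = 77.692 mL/cmH2O.
τ = R × C = 26.923 × 0.07769 L/cmH2O = 2.092 s.
Fraction remaining at end-expiration = e^(−Te/τ) = e^(−2.48/2.092) = 0.3056 → 30.56%.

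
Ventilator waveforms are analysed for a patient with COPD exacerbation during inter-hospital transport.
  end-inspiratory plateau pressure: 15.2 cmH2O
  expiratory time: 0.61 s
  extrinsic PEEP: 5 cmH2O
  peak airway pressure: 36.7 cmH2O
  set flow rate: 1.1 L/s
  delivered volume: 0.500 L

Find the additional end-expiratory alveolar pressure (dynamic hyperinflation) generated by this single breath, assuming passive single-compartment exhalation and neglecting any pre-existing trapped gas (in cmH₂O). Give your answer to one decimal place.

R = (PIP − Pplat)/V̇ = (36.7 − 15.2) / 1.1 = 21.5/1.1 = 19.545 cmH2O·s/L.
C = Vt/(Pplat − PEEP) = 500.0 / (15.2 − 5) = 500.0/10.2 = 49.02 mL/cmH2O.
τ = R × C = 19.545 × 0.04902 L/cmH2O = 0.9581 s.
Fraction remaining = e^(−Te/τ) = e^(−0.61/0.9581) = 0.529; trapped volume = 500.0 × 0.529 = 264.5 mL.
Additional alveolar pressure from trapping ≈ V_trapped / C = 264.5 / 49.02 = 5.396 cmH2O.

5.4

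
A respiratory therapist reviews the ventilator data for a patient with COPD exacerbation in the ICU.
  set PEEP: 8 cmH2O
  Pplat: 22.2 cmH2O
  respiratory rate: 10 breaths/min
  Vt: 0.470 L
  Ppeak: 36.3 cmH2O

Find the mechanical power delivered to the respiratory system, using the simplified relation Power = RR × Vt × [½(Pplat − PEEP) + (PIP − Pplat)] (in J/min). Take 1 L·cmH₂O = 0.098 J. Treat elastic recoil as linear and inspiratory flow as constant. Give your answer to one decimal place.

9.8

Per-breath work = Vt × [½(Pplat−PEEP) + (PIP−Pplat)] = 0.470 × [0.5×14.2 + 14.1] = 0.470 × 21.2 = 9.964 L·cmH2O.
Power = 10 × 9.964 = 99.64 L·cmH2O/min.
× 0.098 J/(L·cmH2O) → 9.765 J/min.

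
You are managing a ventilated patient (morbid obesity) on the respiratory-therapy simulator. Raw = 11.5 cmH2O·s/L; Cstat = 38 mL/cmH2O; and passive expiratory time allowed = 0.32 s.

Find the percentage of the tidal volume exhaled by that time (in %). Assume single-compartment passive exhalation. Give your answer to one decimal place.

τ = R × C = 11.5 × 38 mL/cmH2O = 11.5 × 0.038 L/cmH2O = 0.437 s.
Passive exhalation: V(t)/V₀ = e^(−t/τ) = e^(−0.32/0.437) = 0.4808.
Fraction exhaled = 1 − 0.4808 = 0.5192 → 51.92%.

51.9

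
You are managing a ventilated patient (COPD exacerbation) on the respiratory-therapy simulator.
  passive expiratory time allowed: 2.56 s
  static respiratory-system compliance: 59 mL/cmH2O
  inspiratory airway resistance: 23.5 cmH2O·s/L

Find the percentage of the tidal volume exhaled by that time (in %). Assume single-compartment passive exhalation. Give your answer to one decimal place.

84.2

τ = R × C = 23.5 × 59 mL/cmH2O = 23.5 × 0.059 L/cmH2O = 1.387 s.
Passive exhalation: V(t)/V₀ = e^(−t/τ) = e^(−2.56/1.387) = 0.1579.
Fraction exhaled = 1 − 0.1579 = 0.8421 → 84.21%.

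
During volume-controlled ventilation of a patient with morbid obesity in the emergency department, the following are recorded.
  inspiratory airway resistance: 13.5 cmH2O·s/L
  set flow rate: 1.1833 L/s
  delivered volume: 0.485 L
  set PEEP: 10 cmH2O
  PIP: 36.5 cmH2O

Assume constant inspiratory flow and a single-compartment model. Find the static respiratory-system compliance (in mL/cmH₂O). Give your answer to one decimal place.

46.1

Equation of motion (constant flow): PIP = Vt/C + R·V̇ + PEEP.
Vt/C = PIP − R·V̇ − PEEP = 36.5 − 13.5×1.1833 − 10 = 36.5 − 15.975 − 10 = 10.525 cmH2O.
C = Vt / 10.525 = 485 / 10.525 = 46.081 mL/cmH2O.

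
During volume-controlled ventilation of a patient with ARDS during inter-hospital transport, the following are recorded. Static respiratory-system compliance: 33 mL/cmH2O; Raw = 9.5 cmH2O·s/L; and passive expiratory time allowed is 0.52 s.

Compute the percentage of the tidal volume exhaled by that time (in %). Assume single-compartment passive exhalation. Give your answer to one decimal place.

τ = R × C = 9.5 × 33 mL/cmH2O = 9.5 × 0.033 L/cmH2O = 0.3135 s.
Passive exhalation: V(t)/V₀ = e^(−t/τ) = e^(−0.52/0.3135) = 0.1904.
Fraction exhaled = 1 − 0.1904 = 0.8096 → 80.96%.

81.0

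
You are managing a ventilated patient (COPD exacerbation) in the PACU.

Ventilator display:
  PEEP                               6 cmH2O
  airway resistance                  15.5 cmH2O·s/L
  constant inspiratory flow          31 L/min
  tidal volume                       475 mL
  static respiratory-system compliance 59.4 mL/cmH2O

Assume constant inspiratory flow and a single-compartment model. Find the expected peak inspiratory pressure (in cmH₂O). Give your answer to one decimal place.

22.0

Flow: 31 L/min ÷ 60 = 0.5167 L/s.
Equation of motion (constant flow): PIP = Vt/C + R·V̇ + PEEP.
PIP = 475/59.4 + 15.5×0.5167 + 6 = 7.997 + 8.009 + 6 = 22.006 cmH2O.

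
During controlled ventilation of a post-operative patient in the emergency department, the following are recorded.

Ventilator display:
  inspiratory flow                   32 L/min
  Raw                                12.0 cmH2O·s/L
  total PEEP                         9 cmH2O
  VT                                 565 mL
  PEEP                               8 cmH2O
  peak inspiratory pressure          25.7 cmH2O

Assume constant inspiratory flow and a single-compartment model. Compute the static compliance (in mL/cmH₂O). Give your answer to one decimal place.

54.9

Flow: 32 L/min ÷ 60 = 0.5333 L/s.
Total PEEP = 9 cmH2O (set 8 + intrinsic 1); this is the baseline alveolar pressure.
Equation of motion (constant flow): PIP = Vt/C + R·V̇ + PEEP.
Vt/C = PIP − R·V̇ − PEEP = 25.7 − 12.0×0.5333 − 9 = 25.7 − 6.4 − 9 = 10.3 cmH2O.
C = Vt / 10.3 = 565 / 10.3 = 54.854 mL/cmH2O.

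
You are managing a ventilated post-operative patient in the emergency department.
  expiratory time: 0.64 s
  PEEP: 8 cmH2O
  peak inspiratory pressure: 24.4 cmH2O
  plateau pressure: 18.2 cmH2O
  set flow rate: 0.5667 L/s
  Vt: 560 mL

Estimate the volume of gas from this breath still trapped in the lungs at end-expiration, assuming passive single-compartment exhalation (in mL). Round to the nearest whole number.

193

R = (PIP − Pplat)/V̇ = (24.4 − 18.2) / 0.5667 = 6.2/0.5667 = 10.941 cmH2O·s/L.
C = Vt/(Pplat − PEEP) = 560.0 / (18.2 − 8) = 560.0/10.2 = 54.902 mL/cmH2O.
τ = R × C = 10.941 × 0.0549 L/cmH2O = 0.6007 s.
Fraction remaining = e^(−Te/τ) = e^(−0.64/0.6007) = 0.3446.
Trapped volume = 560.0 × 0.3446 = 192.98 mL.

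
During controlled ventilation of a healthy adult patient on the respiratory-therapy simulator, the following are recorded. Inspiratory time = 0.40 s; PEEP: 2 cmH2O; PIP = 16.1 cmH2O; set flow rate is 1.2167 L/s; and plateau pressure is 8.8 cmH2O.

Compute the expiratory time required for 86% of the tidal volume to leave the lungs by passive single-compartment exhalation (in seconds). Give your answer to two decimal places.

0.84

Vt = flow × Ti = 1.2167 L/s × 0.40 s × 1000 mL/L = 486.68 mL.
R = (PIP − Pplat)/V̇ = (16.1 − 8.8) / 1.2167 = 7.3/1.2167 = 6.0 cmH2O·s/L.
C = Vt/(Pplat − PEEP) = 486.68 / (8.8 − 2) = 486.68/6.8 = 71.571 mL/cmH2O.
τ = R × C = 6.0 × 0.07157 L/cmH2O = 0.4294 s.
t = −τ·ln(1 − 0.86) = −0.4294·ln(0.14) = 0.8442 s.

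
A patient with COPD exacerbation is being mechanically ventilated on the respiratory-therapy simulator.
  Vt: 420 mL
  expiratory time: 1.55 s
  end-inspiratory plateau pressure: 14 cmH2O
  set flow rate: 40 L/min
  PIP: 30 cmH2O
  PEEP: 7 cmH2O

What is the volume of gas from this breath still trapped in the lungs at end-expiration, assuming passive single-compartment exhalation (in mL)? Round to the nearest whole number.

Flow: 40 L/min ÷ 60 = 0.6667 L/s.
R = (PIP − Pplat)/V̇ = (30 − 14) / 0.6667 = 16.0/0.6667 = 23.999 cmH2O·s/L.
C = Vt/(Pplat − PEEP) = 420.0 / (14 − 7) = 420.0/7.0 = 60.0 mL/cmH2O.
τ = R × C = 23.999 × 0.06 L/cmH2O = 1.44 s.
Fraction remaining = e^(−Te/τ) = e^(−1.55/1.44) = 0.3408.
Trapped volume = 420.0 × 0.3408 = 143.14 mL.

143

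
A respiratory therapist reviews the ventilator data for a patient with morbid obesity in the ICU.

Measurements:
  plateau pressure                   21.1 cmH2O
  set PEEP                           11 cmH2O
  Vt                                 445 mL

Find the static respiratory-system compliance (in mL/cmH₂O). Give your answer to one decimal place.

Cstat = Vt / (Pplat − PEEP) = 445 / (21.1 − 11) = 445 / 10.1 = 44.059 mL/cmH2O.

44.1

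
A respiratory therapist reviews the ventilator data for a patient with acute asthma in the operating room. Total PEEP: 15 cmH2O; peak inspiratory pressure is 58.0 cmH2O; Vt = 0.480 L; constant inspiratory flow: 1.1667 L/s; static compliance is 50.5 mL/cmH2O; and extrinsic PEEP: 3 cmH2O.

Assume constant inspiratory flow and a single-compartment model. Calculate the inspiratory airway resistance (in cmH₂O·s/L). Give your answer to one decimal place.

Total PEEP = 15 cmH2O (set 3 + intrinsic 12); this is the baseline alveolar pressure.
Equation of motion (constant flow): PIP = Vt/C + R·V̇ + PEEP.
R·V̇ = PIP − Vt/C − PEEP = 58.0 − 480/50.5 − 15 = 58.0 − 9.505 − 15 = 33.495 cmH2O.
R = 33.495 / 1.1667 = 28.709 cmH2O·s/L.

28.7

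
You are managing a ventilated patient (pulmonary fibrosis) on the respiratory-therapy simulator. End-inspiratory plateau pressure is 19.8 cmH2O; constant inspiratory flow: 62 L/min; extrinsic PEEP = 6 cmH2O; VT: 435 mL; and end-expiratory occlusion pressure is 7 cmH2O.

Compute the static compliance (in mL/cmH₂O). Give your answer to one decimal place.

34.0

End-expiratory occlusion gives total PEEP = 7 cmH2O (intrinsic PEEP = 7 − 6 = 1). Use total PEEP for the elastic gradient.
Cstat = Vt / (Pplat − PEEPtotal) = 435 / (19.8 − 7) = 435 / 12.8 = 33.984 mL/cmH2O.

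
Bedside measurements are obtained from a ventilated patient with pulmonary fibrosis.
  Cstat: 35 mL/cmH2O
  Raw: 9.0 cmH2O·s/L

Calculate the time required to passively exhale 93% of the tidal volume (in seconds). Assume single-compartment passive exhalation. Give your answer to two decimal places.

0.84

τ = R × C = 9.0 × 35 mL/cmH2O = 9.0 × 0.035 L/cmH2O = 0.315 s.
Exhaled fraction f = 1 − e^(−t/τ) → t = −τ·ln(1 − f) = −0.315·ln(0.07) = 0.8377 s.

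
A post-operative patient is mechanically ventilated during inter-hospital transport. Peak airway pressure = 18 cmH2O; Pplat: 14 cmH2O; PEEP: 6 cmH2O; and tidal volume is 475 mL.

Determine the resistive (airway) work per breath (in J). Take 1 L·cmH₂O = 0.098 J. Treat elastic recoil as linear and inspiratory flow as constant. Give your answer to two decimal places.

With constant inspiratory flow the resistive pressure is constant at PIP − Pplat = 18 − 14 = 4.0 cmH2O, so resistive work = 4.0 × 0.475 = 1.9 L·cmH2O.
× 0.098 J/(L·cmH2O) → 0.1862 J.

0.19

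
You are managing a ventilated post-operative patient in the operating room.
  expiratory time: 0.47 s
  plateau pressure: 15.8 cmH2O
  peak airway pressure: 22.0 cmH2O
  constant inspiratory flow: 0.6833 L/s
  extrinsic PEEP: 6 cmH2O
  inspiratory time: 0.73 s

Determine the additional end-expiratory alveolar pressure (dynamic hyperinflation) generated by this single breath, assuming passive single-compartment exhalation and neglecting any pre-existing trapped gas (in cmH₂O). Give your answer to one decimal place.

3.5

Vt = flow × Ti = 0.6833 L/s × 0.73 s × 1000 mL/L = 498.81 mL.
R = (PIP − Pplat)/V̇ = (22.0 − 15.8) / 0.6833 = 6.2/0.6833 = 9.074 cmH2O·s/L.
C = Vt/(Pplat − PEEP) = 498.81 / (15.8 − 6) = 498.81/9.8 = 50.899 mL/cmH2O.
τ = R × C = 9.074 × 0.0509 L/cmH2O = 0.4619 s.
Fraction remaining = e^(−Te/τ) = e^(−0.47/0.4619) = 0.3615; trapped volume = 498.81 × 0.3615 = 180.32 mL.
Additional alveolar pressure from trapping ≈ V_trapped / C = 180.32 / 50.899 = 3.543 cmH2O.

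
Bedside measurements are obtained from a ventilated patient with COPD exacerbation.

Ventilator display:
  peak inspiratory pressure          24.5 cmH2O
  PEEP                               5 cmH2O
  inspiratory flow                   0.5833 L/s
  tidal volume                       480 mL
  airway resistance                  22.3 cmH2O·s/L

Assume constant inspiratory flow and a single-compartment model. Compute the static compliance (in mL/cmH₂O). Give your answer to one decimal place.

73.9

Equation of motion (constant flow): PIP = Vt/C + R·V̇ + PEEP.
Vt/C = PIP − R·V̇ − PEEP = 24.5 − 22.3×0.5833 − 5 = 24.5 − 13.008 − 5 = 6.492 cmH2O.
C = Vt / 6.492 = 480 / 6.492 = 73.937 mL/cmH2O.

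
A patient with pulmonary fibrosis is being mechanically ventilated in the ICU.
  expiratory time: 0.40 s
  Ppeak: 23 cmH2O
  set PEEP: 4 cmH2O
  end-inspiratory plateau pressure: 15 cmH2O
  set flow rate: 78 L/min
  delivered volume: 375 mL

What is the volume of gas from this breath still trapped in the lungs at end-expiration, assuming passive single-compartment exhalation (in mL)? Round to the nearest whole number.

Flow: 78 L/min ÷ 60 = 1.3 L/s.
R = (PIP − Pplat)/V̇ = (23 − 15) / 1.3 = 8.0/1.3 = 6.154 cmH2O·s/L.
C = Vt/(Pplat − PEEP) = 375.0 / (15 − 4) = 375.0/11.0 = 34.091 mL/cmH2O.
τ = R × C = 6.154 × 0.03409 L/cmH2O = 0.2098 s.
Fraction remaining = e^(−Te/τ) = e^(−0.40/0.2098) = 0.1486.
Trapped volume = 375.0 × 0.1486 = 55.725 mL.

56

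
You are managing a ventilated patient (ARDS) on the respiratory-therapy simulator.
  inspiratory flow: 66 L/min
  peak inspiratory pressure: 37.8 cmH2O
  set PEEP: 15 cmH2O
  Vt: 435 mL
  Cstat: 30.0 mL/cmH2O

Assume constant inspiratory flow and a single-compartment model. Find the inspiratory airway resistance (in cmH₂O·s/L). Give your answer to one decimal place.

7.5

Flow: 66 L/min ÷ 60 = 1.1 L/s.
Equation of motion (constant flow): PIP = Vt/C + R·V̇ + PEEP.
R·V̇ = PIP − Vt/C − PEEP = 37.8 − 435/30.0 − 15 = 37.8 − 14.5 − 15 = 8.3 cmH2O.
R = 8.3 / 1.1 = 7.545 cmH2O·s/L.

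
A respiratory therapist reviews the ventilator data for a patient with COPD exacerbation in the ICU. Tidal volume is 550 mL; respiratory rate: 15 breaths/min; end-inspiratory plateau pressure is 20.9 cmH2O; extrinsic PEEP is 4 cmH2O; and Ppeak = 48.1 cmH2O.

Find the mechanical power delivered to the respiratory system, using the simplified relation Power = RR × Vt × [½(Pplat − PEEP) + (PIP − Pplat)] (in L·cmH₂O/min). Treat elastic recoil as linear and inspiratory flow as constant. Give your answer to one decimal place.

294.1

Per-breath work = Vt × [½(Pplat−PEEP) + (PIP−Pplat)] = 0.550 × [0.5×16.9 + 27.2] = 0.550 × 35.65 = 19.608 L·cmH2O.
Power = 15 × 19.608 = 294.12 L·cmH2O/min.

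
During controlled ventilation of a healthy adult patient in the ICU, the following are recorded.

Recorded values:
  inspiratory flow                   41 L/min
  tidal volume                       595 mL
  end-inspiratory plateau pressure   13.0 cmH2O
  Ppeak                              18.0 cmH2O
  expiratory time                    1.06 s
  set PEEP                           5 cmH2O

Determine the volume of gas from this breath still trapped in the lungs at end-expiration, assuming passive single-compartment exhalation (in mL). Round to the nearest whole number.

85

Flow: 41 L/min ÷ 60 = 0.6833 L/s.
R = (PIP − Pplat)/V̇ = (18.0 − 13.0) / 0.6833 = 5.0/0.6833 = 7.317 cmH2O·s/L.
C = Vt/(Pplat − PEEP) = 595.0 / (13.0 − 5) = 595.0/8.0 = 74.375 mL/cmH2O.
τ = R × C = 7.317 × 0.07438 L/cmH2O = 0.5442 s.
Fraction remaining = e^(−Te/τ) = e^(−1.06/0.5442) = 0.1426.
Trapped volume = 595.0 × 0.1426 = 84.847 mL.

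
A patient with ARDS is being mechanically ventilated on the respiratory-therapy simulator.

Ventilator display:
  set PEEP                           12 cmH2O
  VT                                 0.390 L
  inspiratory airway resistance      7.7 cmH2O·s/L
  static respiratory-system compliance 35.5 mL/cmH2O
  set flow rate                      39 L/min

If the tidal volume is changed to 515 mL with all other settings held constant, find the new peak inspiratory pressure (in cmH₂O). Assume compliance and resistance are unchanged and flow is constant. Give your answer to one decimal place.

31.5

Flow: 39 L/min ÷ 60 = 0.65 L/s.
PIP = Vt/C + R·V̇ + PEEP (constant-flow equation of motion).
Only the elastic term changes: ΔPIP = ΔVt / C = (515 − 390) / 35.5 = 3.521 cmH2O.
Original PIP = 390/35.5 + 7.7×0.65 + 12 = 27.991 cmH2O; new PIP = 27.991 + (3.521) = 31.512 cmH2O.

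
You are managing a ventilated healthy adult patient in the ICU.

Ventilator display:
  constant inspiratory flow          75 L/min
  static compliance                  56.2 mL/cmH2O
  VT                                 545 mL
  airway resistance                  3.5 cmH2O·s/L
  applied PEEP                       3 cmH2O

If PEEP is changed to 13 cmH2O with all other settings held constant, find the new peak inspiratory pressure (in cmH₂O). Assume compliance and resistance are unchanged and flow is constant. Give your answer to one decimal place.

27.1

Flow: 75 L/min ÷ 60 = 1.25 L/s.
PIP = Vt/C + R·V̇ + PEEP (constant-flow equation of motion).
Only the baseline term changes: ΔPIP = ΔPEEP = 13 − 3 = 10.0 cmH2O.
Original PIP = 545/56.2 + 3.5×1.25 + 3 = 17.073 cmH2O; new PIP = 17.073 + (10.0) = 27.073 cmH2O.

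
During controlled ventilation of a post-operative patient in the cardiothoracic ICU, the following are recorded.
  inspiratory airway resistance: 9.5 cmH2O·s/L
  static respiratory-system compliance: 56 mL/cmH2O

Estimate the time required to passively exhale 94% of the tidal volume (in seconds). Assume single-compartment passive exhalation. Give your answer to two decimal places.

τ = R × C = 9.5 × 56 mL/cmH2O = 9.5 × 0.056 L/cmH2O = 0.532 s.
Exhaled fraction f = 1 − e^(−t/τ) → t = −τ·ln(1 − f) = −0.532·ln(0.06) = 1.497 s.

1.50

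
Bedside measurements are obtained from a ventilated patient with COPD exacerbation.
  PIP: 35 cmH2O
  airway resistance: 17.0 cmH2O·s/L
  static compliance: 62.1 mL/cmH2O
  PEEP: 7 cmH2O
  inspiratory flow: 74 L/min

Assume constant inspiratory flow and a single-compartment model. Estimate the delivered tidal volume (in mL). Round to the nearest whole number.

Flow: 74 L/min ÷ 60 = 1.2333 L/s.
Equation of motion (constant flow): PIP = Vt/C + R·V̇ + PEEP.
Vt/C = PIP − R·V̇ − PEEP = 35 − 20.966 − 7 = 7.034 cmH2O.
Vt = C × 7.034 = 62.1 × 7.034 = 436.81 mL.

437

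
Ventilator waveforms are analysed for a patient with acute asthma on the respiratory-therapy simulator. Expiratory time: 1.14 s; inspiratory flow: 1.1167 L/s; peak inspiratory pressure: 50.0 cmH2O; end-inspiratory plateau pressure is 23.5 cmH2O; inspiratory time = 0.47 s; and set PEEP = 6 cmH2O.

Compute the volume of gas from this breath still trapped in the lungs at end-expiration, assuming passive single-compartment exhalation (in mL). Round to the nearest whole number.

Vt = flow × Ti = 1.1167 L/s × 0.47 s × 1000 mL/L = 524.85 mL.
R = (PIP − Pplat)/V̇ = (50.0 − 23.5) / 1.1167 = 26.5/1.1167 = 23.731 cmH2O·s/L.
C = Vt/(Pplat − PEEP) = 524.85 / (23.5 − 6) = 524.85/17.5 = 29.991 mL/cmH2O.
τ = R × C = 23.731 × 0.02999 L/cmH2O = 0.7117 s.
Fraction remaining = e^(−Te/τ) = e^(−1.14/0.7117) = 0.2015.
Trapped volume = 524.85 × 0.2015 = 105.76 mL.

106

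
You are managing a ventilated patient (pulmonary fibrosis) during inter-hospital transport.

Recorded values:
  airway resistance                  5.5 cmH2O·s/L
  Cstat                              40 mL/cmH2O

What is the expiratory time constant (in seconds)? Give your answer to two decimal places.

τ = R × C = 5.5 × 40 mL/cmH2O = 5.5 × 0.040 L/cmH2O = 0.22 s.

0.22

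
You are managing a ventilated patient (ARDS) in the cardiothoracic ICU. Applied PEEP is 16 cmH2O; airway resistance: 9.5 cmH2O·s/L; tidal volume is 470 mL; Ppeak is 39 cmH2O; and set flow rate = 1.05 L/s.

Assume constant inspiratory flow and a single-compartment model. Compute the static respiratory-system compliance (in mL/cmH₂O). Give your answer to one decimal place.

Equation of motion (constant flow): PIP = Vt/C + R·V̇ + PEEP.
Vt/C = PIP − R·V̇ − PEEP = 39 − 9.5×1.05 − 16 = 39 − 9.975 − 16 = 13.025 cmH2O.
C = Vt / 13.025 = 470 / 13.025 = 36.084 mL/cmH2O.

36.1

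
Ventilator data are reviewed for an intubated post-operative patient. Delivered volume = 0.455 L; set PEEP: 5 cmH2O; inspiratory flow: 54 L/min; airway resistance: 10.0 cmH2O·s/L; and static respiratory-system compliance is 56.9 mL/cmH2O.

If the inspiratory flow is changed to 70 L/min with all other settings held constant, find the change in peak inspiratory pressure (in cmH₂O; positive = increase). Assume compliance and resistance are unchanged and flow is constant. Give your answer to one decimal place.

2.7

Flow: 54 L/min ÷ 60 = 0.9 L/s.
New flow: 70 L/min ÷ 60 = 1.1667 L/s.
PIP = Vt/C + R·V̇ + PEEP (constant-flow equation of motion).
Only the resistive term changes: ΔPIP = R × ΔV̇ = 10.0 × (1.1667 − 0.9) = 10.0 × 0.2667 = 2.667 cmH2O.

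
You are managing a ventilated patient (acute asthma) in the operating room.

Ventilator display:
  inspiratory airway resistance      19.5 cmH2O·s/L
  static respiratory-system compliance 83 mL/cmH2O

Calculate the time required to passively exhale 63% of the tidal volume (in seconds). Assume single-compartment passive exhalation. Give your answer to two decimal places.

τ = R × C = 19.5 × 83 mL/cmH2O = 19.5 × 0.083 L/cmH2O = 1.619 s.
Exhaled fraction f = 1 − e^(−t/τ) → t = −τ·ln(1 − f) = −1.619·ln(0.37) = 1.61 s.

1.61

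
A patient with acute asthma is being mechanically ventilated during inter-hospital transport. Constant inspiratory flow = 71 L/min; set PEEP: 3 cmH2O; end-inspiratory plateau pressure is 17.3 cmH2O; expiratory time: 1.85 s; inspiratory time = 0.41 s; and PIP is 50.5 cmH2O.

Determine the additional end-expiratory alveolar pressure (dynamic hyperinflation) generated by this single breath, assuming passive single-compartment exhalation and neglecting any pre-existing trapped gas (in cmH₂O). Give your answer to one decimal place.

Flow: 71 L/min ÷ 60 = 1.1833 L/s.
Vt = flow × Ti = 1.1833 L/s × 0.41 s × 1000 mL/L = 485.15 mL.
R = (PIP − Pplat)/V̇ = (50.5 − 17.3) / 1.1833 = 33.2/1.1833 = 28.057 cmH2O·s/L.
C = Vt/(Pplat − PEEP) = 485.15 / (17.3 − 3) = 485.15/14.3 = 33.927 mL/cmH2O.
τ = R × C = 28.057 × 0.03393 L/cmH2O = 0.952 s.
Fraction remaining = e^(−Te/τ) = e^(−1.85/0.952) = 0.1432; trapped volume = 485.15 × 0.1432 = 69.473 mL.
Additional alveolar pressure from trapping ≈ V_trapped / C = 69.473 / 33.927 = 2.048 cmH2O.

2.0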